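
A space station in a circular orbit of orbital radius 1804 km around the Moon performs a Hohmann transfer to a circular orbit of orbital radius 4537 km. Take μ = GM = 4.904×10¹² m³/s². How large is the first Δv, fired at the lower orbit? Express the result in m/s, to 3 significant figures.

r₁ = 1804 km = 1.804×10⁶ m.
r₂ = 4537 km = 4.537×10⁶ m.
Transfer ellipse a_t = (r₁ + r₂)/2 = 3.170×10⁶ m.
At r₁: circular v_c1 = √(μ/r₁) = 1649 m/s; transfer-perilune v_p = √[μ(2/r₁ − 1/a_t)] = 1972 m/s.
Δv₁ = v_p − v_c1 = 323.6 m/s.

Δv ≈ 324 m/s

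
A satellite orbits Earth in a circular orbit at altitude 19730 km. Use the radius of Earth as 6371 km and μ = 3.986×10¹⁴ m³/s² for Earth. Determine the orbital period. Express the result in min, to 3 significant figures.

r = 6371 + 19730 = 26101 km = 2.6101×10⁷ m.
Kepler's third law: T = 2π√(r³/μ) = 2π√((2.610×10⁷)³ / 3.986×10¹⁴).
r³/μ = 4.461×10⁷ s², so T = 2π × 6.679×10³ = 4.197×10⁴ s.
Converting: 4.197×10⁴ s ÷ 60.00 = 699.4 min.

T ≈ 699 min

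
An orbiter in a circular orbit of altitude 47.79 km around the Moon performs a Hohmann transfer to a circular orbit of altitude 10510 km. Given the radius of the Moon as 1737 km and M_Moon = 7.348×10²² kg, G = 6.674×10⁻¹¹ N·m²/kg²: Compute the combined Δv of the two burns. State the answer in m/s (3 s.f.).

μ = GM = 6.674×10⁻¹¹ × 7.348×10²² = 4.904×10¹² m³/s².
r₁ = 1737 + 47.79 = 1784.8 km = 1.7848×10⁶ m.
r₂ = 1737 + 10510 = 12247 km = 1.2247×10⁷ m.
Transfer ellipse a_t = (r₁ + r₂)/2 = 7.016×10⁶ m.
At r₁: circular v_c1 = √(μ/r₁) = 1658 m/s; transfer-perilune v_p = √[μ(2/r₁ − 1/a_t)] = 2190 m/s.
Δv₁ = v_p − v_c1 = 532.5 m/s.
At r₂: circular v_c2 = √(μ/r₂) = 632.8 m/s; transfer-apolune v_a = √[μ(2/r₂ − 1/a_t)] = 319.2 m/s.
Δv₂ = v_c2 − v_a = 313.6 m/s.
Total Δv = Δv₁ + Δv₂ = 846.1 m/s.

Δv_total ≈ 846 m/s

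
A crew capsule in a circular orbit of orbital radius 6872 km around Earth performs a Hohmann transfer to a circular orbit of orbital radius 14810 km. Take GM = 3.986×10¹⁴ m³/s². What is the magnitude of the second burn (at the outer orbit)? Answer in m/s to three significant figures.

Δv ≈ 1060 m/s

r₁ = 6872 km = 6.872×10⁶ m.
r₂ = 14810 km = 1.481×10⁷ m.
Transfer ellipse a_t = (r₁ + r₂)/2 = 1.084×10⁷ m.
At r₁: circular v_c1 = √(μ/r₁) = 7616 m/s; transfer-perigee v_p = √[μ(2/r₁ − 1/a_t)] = 8902 m/s.
At r₂: circular v_c2 = √(μ/r₂) = 5188 m/s; transfer-apogee v_a = √[μ(2/r₂ − 1/a_t)] = 4130 m/s.
Δv₂ = v_c2 − v_a = 1057 m/s.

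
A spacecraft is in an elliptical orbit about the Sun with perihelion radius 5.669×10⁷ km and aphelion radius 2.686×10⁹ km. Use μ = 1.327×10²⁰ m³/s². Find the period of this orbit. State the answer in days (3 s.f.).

T ≈ 10100 days

Semi-major axis a = (r_p + r_a)/2 = (5.6690×10⁷ + 2.6860×10⁹)/2 = 1.3713×10⁹ km = 1.371×10¹² m.
By Kepler's third law T = 2π√(a³/μ) = 2π × 1.394×10⁸ = 8.759×10⁸ s.
= 10140 days.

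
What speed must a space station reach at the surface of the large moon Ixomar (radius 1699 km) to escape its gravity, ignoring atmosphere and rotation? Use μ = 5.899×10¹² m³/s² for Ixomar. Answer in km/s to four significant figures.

v_esc ≈ 2.635 km/s

r = R = 1.699×10⁶ m.
Escape speed v_esc = √(2μ/r) = √(2 × 5.899×10¹² / 1.699×10⁶) = √(6.944×10⁶) = 2635 m/s.
= 2.635 km/s.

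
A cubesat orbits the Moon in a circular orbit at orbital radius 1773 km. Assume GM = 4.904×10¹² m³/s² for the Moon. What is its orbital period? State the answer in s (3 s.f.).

T ≈ 6700 s

r = 1773 km = 1.773×10⁶ m.
Kepler's third law: T = 2π√(r³/μ) = 2π√((1.773×10⁶)³ / 4.904×10¹²).
r³/μ = 1.137×10⁶ s², so T = 2π × 1.066×10³ = 6.698×10³ s.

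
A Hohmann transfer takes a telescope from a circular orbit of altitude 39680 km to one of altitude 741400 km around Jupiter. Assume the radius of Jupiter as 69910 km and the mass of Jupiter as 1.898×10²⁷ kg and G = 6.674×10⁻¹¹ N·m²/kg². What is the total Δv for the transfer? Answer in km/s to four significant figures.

μ = GM = 6.674×10⁻¹¹ × 1.898×10²⁷ = 1.267×10¹⁷ m³/s².
r₁ = 69910 + 39680 = 109590 km = 1.0959×10⁸ m.
r₂ = 69910 + 741400 = 811310 km = 8.1131×10⁸ m.
Transfer ellipse a_t = (r₁ + r₂)/2 = 4.604×10⁸ m.
At r₁: circular v_c1 = √(μ/r₁) = 34000 m/s; transfer-perijove v_p = √[μ(2/r₁ − 1/a_t)] = 45130 m/s.
Δv₁ = v_p − v_c1 = 11130 m/s.
At r₂: circular v_c2 = √(μ/r₂) = 12500 m/s; transfer-apojove v_a = √[μ(2/r₂ − 1/a_t)] = 6096 m/s.
Δv₂ = v_c2 − v_a = 6399 m/s.
Total Δv = Δv₁ + Δv₂ = 17530 m/s = 17.53 km/s.

Δv_total ≈ 17.53 km/s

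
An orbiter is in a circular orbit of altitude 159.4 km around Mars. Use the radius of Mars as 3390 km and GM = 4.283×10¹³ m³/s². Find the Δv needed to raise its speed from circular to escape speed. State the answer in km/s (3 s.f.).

Δv ≈ 1.44 km/s

r = 3390 + 159.4 = 3549.4 km = 3.5494×10⁶ m.
Circular speed v_c = √(μ/r) = 3474 m/s.
Escape speed v_esc = √(2μ/r) = √2 × v_c = 4913 m/s.
Δv = v_esc − v_c = 1439 m/s = 1.439 km/s.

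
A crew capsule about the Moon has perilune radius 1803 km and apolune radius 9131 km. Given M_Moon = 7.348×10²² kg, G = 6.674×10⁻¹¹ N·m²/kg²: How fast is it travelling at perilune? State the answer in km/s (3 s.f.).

μ = GM = 6.674×10⁻¹¹ × 7.348×10²² = 4.904×10¹² m³/s².
Semi-major axis a = (r_p + r_a)/2 = 5467.0 km = 5.467×10⁶ m.
Vis-viva: v² = μ(2/r − 1/a) = 4.904×10¹² × (1.109×10⁻⁶ − 1.829×10⁻⁷) = 4.543×10⁶ m²/s².
v = 2131 m/s = 2.131 km/s.

v ≈ 2.13 km/s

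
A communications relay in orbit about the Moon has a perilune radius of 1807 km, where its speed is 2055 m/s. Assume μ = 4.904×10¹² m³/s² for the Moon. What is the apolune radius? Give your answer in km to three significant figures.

r_p = 1.807×10⁶ m.
Specific energy ε = v²/2 − μ/r = -6.024×10⁵ J/kg, so a = −μ/(2ε) = 4.071×10⁶ m.
The apsides satisfy r_p + r_a = 2a, so the apolune radius is 2a − r_p = 6.334×10⁶ m = 6334.1 km.

apolune radius ≈ 6330 km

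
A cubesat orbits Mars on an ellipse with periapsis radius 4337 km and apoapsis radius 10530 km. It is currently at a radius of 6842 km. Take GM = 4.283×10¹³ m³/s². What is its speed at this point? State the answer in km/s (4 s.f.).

v ≈ 2.600 km/s

Semi-major axis a = (r_p + r_a)/2 = 7433.5 km = 7.434×10⁶ m.
Vis-viva: v² = μ(2/r − 1/a) = 4.283×10¹³ × (2.923×10⁻⁷ − 1.345×10⁻⁷) = 6.758×10⁶ m²/s².
v = 2600 m/s = 2.600 km/s.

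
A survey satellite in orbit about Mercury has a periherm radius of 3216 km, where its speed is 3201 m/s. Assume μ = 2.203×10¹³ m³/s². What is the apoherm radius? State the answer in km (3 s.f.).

r_p = 3.216×10⁶ m.
Specific energy ε = v²/2 − μ/r = -1.727×10⁶ J/kg, so a = −μ/(2ε) = 6.378×10⁶ m.
The apsides satisfy r_p + r_a = 2a, so the apoherm radius is 2a − r_p = 9.541×10⁶ m = 9540.8 km.

apoherm radius ≈ 9540 km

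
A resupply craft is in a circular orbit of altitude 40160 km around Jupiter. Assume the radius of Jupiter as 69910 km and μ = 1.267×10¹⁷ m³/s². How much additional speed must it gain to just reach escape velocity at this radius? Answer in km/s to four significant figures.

r = 69910 + 40160 = 110070 km = 1.1007×10⁸ m.
Circular speed v_c = √(μ/r) = 33930 m/s.
Escape speed v_esc = √(2μ/r) = √2 × v_c = 47980 m/s.
Δv = v_esc − v_c = 14050 m/s = 14.05 km/s.

Δv ≈ 14.05 km/s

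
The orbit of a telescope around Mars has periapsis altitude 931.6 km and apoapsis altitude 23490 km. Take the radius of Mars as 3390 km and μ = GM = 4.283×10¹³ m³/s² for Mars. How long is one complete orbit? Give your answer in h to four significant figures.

r_p = 3390 + 931.6 = 4321.6 km = 4.3216×10⁶ m.
r_a = 3390 + 23490 = 26880 km = 2.6880×10⁷ m.
Semi-major axis a = (r_p + r_a)/2 = (4321.6 + 26880)/2 = 15601 km = 1.560×10⁷ m.
By Kepler's third law T = 2π√(a³/μ) = 2π × 9.416×10³ = 5.916×10⁴ s.
= 16.43 h.

T ≈ 16.43 h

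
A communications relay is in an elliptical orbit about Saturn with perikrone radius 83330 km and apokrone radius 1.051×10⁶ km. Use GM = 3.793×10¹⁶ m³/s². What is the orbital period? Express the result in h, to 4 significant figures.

Semi-major axis a = (r_p + r_a)/2 = (83330 + 1.0510×10⁶)/2 = 5.6716×10⁵ km = 5.672×10⁸ m.
By Kepler's third law T = 2π√(a³/μ) = 2π × 6.935×10⁴ = 4.358×10⁵ s.
= 121.0 h.

T ≈ 121.0 h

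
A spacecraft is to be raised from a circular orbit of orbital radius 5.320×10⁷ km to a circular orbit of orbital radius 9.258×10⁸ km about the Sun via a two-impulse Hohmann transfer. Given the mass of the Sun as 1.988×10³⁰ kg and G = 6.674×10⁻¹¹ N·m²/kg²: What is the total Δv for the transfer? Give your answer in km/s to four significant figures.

Δv_total ≈ 26.76 km/s

μ = GM = 6.674×10⁻¹¹ × 1.988×10³⁰ = 1.327×10²⁰ m³/s².
r₁ = 5.320×10⁷ km = 5.320×10¹⁰ m.
r₂ = 9.258×10⁸ km = 9.258×10¹¹ m.
Transfer ellipse a_t = (r₁ + r₂)/2 = 4.895×10¹¹ m.
At r₁: circular v_c1 = √(μ/r₁) = 49940 m/s; transfer-perihelion v_p = √[μ(2/r₁ − 1/a_t)] = 68680 m/s.
Δv₁ = v_p − v_c1 = 18740 m/s.
At r₂: circular v_c2 = √(μ/r₂) = 11970 m/s; transfer-aphelion v_a = √[μ(2/r₂ − 1/a_t)] = 3947 m/s.
Δv₂ = v_c2 − v_a = 8025 m/s.
Total Δv = Δv₁ + Δv₂ = 26760 m/s = 26.76 km/s.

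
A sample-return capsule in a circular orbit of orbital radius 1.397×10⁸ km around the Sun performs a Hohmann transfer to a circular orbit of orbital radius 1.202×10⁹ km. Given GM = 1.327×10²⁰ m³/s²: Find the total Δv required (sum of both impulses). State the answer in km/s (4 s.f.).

r₁ = 1.397×10⁸ km = 1.397×10¹¹ m.
r₂ = 1.202×10⁹ km = 1.202×10¹² m.
Transfer ellipse a_t = (r₁ + r₂)/2 = 6.708×10¹¹ m.
At r₁: circular v_c1 = √(μ/r₁) = 30820 m/s; transfer-perihelion v_p = √[μ(2/r₁ − 1/a_t)] = 41260 m/s.
Δv₁ = v_p − v_c1 = 10430 m/s.
At r₂: circular v_c2 = √(μ/r₂) = 10510 m/s; transfer-aphelion v_a = √[μ(2/r₂ − 1/a_t)] = 4795 m/s.
Δv₂ = v_c2 − v_a = 5712 m/s.
Total Δv = Δv₁ + Δv₂ = 16150 m/s = 16.15 km/s.

Δv_total ≈ 16.15 km/s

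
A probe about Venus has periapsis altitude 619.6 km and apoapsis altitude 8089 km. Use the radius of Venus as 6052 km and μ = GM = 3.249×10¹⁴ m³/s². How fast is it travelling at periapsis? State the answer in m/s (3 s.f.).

r_p = 6052 + 619.6 = 6671.6 km = 6.6716×10⁶ m.
r_a = 6052 + 8089 = 14141 km = 1.4141×10⁷ m.
Semi-major axis a = (r_p + r_a)/2 = 10406 km = 1.041×10⁷ m.
Vis-viva: v² = μ(2/r − 1/a) = 3.249×10¹⁴ × (2.998×10⁻⁷ − 9.610×10⁻⁸) = 6.618×10⁷ m²/s².
v = 8135 m/s.

v ≈ 8130 m/s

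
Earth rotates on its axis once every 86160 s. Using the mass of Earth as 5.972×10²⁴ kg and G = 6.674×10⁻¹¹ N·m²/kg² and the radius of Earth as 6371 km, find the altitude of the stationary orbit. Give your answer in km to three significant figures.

μ = GM = 6.674×10⁻¹¹ × 5.972×10²⁴ = 3.986×10¹⁴ m³/s².
A synchronous orbit has period T, so by Kepler's third law a = (μT²/4π²)^(1/3).
μT²/4π² = 3.986×10¹⁴ × (8.616×10⁴)² / 39.48 = 7.495×10²² m³.
a = 4.216×10⁷ m = 42162 km.
Altitude h = a − R = 42162 − 6371 = 35791 km.

h_sync ≈ 35800 km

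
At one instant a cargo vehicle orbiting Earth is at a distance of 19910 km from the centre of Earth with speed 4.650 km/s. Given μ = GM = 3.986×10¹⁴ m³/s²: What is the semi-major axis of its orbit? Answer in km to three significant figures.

a ≈ 21600 km

r = 1.991×10⁷ m.
Vis-viva rearranged: 1/a = 2/r − v²/μ = 1.005×10⁻⁷ − 5.425×10⁻⁸ = 4.621×10⁻⁸ m⁻¹.
a = 2.164×10⁷ m = 21642 km.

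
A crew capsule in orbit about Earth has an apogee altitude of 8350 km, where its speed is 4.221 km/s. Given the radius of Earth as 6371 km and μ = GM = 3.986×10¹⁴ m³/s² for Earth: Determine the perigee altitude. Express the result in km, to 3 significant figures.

r_a = 6371 + 8350 = 14721 km = 1.472×10⁷ m.
Specific energy ε = v²/2 − μ/r = -1.817×10⁷ J/kg, so a = −μ/(2ε) = 1.097×10⁷ m.
The apsides satisfy r_p + r_a = 2a, so the perigee radius is 2a − r_a = 7.218×10⁶ m = 7218.0 km.
Perigee altitude = 7218.0 − 6371 = 847.02 km.

perigee altitude ≈ 847 km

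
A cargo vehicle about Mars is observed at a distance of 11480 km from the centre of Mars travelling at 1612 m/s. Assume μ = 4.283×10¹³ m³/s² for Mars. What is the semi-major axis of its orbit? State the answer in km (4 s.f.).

a ≈ 8807 km

r = 1.148×10⁷ m.
Specific orbital energy ε = v²/2 − μ/r = (1612)²/2 − 4.283×10¹³/1.148×10⁷ = -2.432×10⁶ J/kg.
Since ε = −μ/(2a), a = −μ/(2ε) = 8.807×10⁶ m = 8807.1 km.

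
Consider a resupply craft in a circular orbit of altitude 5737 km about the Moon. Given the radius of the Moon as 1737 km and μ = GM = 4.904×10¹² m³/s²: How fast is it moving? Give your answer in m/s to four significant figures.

r = 1737 + 5737 = 7474.0 km = 7.4740×10⁶ m.
For a circular orbit v = √(μ/r) = √(4.904×10¹² / 7.474×10⁶) = √(6.561×10⁵) = 810.0 m/s.

v ≈ 810.0 m/s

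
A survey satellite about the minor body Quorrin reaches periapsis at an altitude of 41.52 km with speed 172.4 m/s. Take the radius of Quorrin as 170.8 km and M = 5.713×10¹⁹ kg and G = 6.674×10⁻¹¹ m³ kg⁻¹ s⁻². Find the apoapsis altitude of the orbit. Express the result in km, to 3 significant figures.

apoapsis altitude ≈ 848 km

μ = GM = 6.674×10⁻¹¹ × 5.713×10¹⁹ = 3.813×10⁹ m³/s².
r_p = 170.8 + 41.52 = 212.32 km = 2.123×10⁵ m.
Specific energy ε = v²/2 − μ/r = -3.097×10³ J/kg, so a = −μ/(2ε) = 6.155×10⁵ m.
The apsides satisfy r_p + r_a = 2a, so the apoapsis radius is 2a − r_p = 1.019×10⁶ m = 1018.8 km.
Apoapsis altitude = 1018.8 − 170.8 = 847.95 km.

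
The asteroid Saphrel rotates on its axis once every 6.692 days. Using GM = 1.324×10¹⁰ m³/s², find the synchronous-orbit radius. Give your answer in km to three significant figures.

r_sync ≈ 4820 km

T = 6.692 days = 5.782×10⁵ s.
A synchronous orbit has period T, so by Kepler's third law a = (μT²/4π²)^(1/3).
μT²/4π² = 1.324×10¹⁰ × (5.782×10⁵)² / 39.48 = 1.121×10²⁰ m³.
a = 4.822×10⁶ m = 4821.9 km.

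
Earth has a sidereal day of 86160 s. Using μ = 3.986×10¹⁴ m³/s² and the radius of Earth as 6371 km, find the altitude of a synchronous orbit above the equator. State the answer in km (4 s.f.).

A synchronous orbit has period T, so by Kepler's third law a = (μT²/4π²)^(1/3).
μT²/4π² = 3.986×10¹⁴ × (8.616×10⁴)² / 39.48 = 7.495×10²² m³.
a = 4.216×10⁷ m = 42163 km.
Altitude h = a − R = 42163 − 6371 = 35792 km.

h_sync ≈ 35790 km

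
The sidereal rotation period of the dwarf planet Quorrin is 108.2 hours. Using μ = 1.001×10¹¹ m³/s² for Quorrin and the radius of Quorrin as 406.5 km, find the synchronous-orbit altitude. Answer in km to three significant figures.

T = 108.2 hours = 3.895×10⁵ s.
A synchronous orbit has period T, so by Kepler's third law a = (μT²/4π²)^(1/3).
μT²/4π² = 1.001×10¹¹ × (3.895×10⁵)² / 39.48 = 3.847×10²⁰ m³.
a = 7.273×10⁶ m = 7273.0 km.
Altitude h = a − R = 7273.0 − 406.5 = 6866.5 km.

h_sync ≈ 6870 km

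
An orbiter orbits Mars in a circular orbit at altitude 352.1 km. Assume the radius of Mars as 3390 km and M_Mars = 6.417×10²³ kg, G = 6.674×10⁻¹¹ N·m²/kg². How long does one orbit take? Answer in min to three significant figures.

μ = GM = 6.674×10⁻¹¹ × 6.417×10²³ = 4.283×10¹³ m³/s².
r = 3390 + 352.1 = 3742.1 km = 3.7421×10⁶ m.
Kepler's third law: T = 2π√(r³/μ) = 2π√((3.742×10⁶)³ / 4.283×10¹³).
r³/μ = 1.224×10⁶ s², so T = 2π × 1.106×10³ = 6.950×10³ s.
Converting: 6.950×10³ s ÷ 60.00 = 115.8 min.

T ≈ 116 min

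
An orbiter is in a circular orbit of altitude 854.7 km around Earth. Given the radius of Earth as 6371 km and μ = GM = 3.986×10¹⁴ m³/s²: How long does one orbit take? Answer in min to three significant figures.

r = 6371 + 854.7 = 7225.7 km = 7.2257×10⁶ m.
Kepler's third law: T = 2π√(r³/μ) = 2π√((7.226×10⁶)³ / 3.986×10¹⁴).
r³/μ = 9.465×10⁵ s², so T = 2π × 9.729×10² = 6.113×10³ s.
Converting: 6.113×10³ s ÷ 60.00 = 101.9 min.

T ≈ 102 min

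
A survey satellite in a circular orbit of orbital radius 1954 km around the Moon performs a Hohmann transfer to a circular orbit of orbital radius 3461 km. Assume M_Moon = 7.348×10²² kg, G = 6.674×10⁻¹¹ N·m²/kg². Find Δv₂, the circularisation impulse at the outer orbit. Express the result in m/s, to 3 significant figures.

Δv ≈ 179 m/s

μ = GM = 6.674×10⁻¹¹ × 7.348×10²² = 4.904×10¹² m³/s².
r₁ = 1954 km = 1.954×10⁶ m.
r₂ = 3461 km = 3.461×10⁶ m.
Transfer ellipse a_t = (r₁ + r₂)/2 = 2.708×10⁶ m.
At r₁: circular v_c1 = √(μ/r₁) = 1584 m/s; transfer-perilune v_p = √[μ(2/r₁ − 1/a_t)] = 1791 m/s.
At r₂: circular v_c2 = √(μ/r₂) = 1190 m/s; transfer-apolune v_a = √[μ(2/r₂ − 1/a_t)] = 1011 m/s.
Δv₂ = v_c2 − v_a = 179.1 m/s.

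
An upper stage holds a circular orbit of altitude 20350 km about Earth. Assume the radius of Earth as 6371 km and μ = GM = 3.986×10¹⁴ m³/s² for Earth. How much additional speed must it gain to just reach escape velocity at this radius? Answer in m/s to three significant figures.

r = 6371 + 20350 = 26721 km = 2.6721×10⁷ m.
Circular speed v_c = √(μ/r) = 3862 m/s.
Escape speed v_esc = √(2μ/r) = √2 × v_c = 5462 m/s.
Δv = v_esc − v_c = 1600 m/s.

Δv ≈ 1600 m/s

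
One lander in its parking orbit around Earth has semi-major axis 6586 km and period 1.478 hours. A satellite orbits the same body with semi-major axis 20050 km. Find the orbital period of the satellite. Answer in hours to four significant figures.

T₂ ≈ 7.851 hours

Kepler's third law: T² ∝ a³, so T₂ = T₁ (a₂/a₁)^(3/2).
a₂/a₁ = 3.044, (a₂/a₁)^(3/2) = 5.312.
T₂ = 1.478 × 5.312 = 7.851 hours.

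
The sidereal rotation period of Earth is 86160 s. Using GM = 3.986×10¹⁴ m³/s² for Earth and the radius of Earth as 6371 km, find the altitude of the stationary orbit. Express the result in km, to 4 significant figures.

A synchronous orbit has period T, so by Kepler's third law a = (μT²/4π²)^(1/3).
μT²/4π² = 3.986×10¹⁴ × (8.616×10⁴)² / 39.48 = 7.495×10²² m³.
a = 4.216×10⁷ m = 42163 km.
Altitude h = a − R = 42163 − 6371 = 35792 km.

h_sync ≈ 35790 km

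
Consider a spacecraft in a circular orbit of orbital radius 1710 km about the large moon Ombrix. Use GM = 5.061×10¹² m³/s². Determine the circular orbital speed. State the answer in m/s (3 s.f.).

r = 1710 km = 1.710×10⁶ m.
For a circular orbit v = √(μ/r) = √(5.061×10¹² / 1.710×10⁶) = √(2.960×10⁶) = 1720 m/s.

v ≈ 1720 m/s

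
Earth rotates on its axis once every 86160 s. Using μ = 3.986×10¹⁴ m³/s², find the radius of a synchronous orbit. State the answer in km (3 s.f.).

A synchronous orbit has period T, so by Kepler's third law a = (μT²/4π²)^(1/3).
μT²/4π² = 3.986×10¹⁴ × (8.616×10⁴)² / 39.48 = 7.495×10²² m³.
a = 4.216×10⁷ m = 42163 km.

r_sync ≈ 42200 km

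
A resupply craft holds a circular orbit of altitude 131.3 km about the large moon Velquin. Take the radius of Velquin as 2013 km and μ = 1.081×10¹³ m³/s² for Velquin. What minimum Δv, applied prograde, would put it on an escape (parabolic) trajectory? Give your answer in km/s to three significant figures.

r = 2013 + 131.3 = 2144.3 km = 2.1443×10⁶ m.
Circular speed v_c = √(μ/r) = 2245 m/s.
Escape speed v_esc = √(2μ/r) = √2 × v_c = 3175 m/s.
Δv = v_esc − v_c = 930.0 m/s = 0.93 km/s.

Δv ≈ 0.93 km/s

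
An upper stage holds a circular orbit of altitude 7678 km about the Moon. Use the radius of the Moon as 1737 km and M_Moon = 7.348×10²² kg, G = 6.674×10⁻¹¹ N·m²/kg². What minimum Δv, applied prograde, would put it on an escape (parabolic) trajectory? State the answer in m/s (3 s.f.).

μ = GM = 6.674×10⁻¹¹ × 7.348×10²² = 4.904×10¹² m³/s².
r = 1737 + 7678 = 9415.0 km = 9.4150×10⁶ m.
Circular speed v_c = √(μ/r) = 721.7 m/s.
Escape speed v_esc = √(2μ/r) = √2 × v_c = 1021 m/s.
Δv = v_esc − v_c = 298.9 m/s.

Δv ≈ 299 m/s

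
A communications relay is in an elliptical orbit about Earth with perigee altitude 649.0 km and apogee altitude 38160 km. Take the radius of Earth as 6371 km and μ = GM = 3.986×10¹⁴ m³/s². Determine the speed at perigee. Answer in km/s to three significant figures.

v ≈ 9.90 km/s

r_p = 6371 + 649.0 = 7020.0 km = 7.0200×10⁶ m.
r_a = 6371 + 38160 = 44531 km = 4.4531×10⁷ m.
Semi-major axis a = (r_p + r_a)/2 = 25776 km = 2.578×10⁷ m.
Vis-viva: v² = μ(2/r − 1/a) = 3.986×10¹⁴ × (2.849×10⁻⁷ − 3.880×10⁻⁸) = 9.810×10⁷ m²/s².
v = 9904 m/s = 9.904 km/s.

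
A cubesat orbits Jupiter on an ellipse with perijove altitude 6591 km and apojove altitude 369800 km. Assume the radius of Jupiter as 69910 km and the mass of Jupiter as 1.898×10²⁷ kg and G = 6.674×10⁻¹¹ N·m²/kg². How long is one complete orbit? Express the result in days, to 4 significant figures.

μ = GM = 6.674×10⁻¹¹ × 1.898×10²⁷ = 1.267×10¹⁷ m³/s².
r_p = 69910 + 6591 = 76501 km = 7.6501×10⁷ m.
r_a = 69910 + 369800 = 439710 km = 4.3971×10⁸ m.
Semi-major axis a = (r_p + r_a)/2 = (76501 + 4.3971×10⁵)/2 = 2.5811×10⁵ km = 2.581×10⁸ m.
By Kepler's third law T = 2π√(a³/μ) = 2π × 1.165×10⁴ = 7.320×10⁴ s.
= 0.8473 days.

T ≈ 0.8473 days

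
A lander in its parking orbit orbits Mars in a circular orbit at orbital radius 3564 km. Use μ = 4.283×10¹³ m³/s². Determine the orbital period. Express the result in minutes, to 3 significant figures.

T ≈ 108 minutes

r = 3564 km = 3.564×10⁶ m.
Kepler's third law: T = 2π√(r³/μ) = 2π√((3.564×10⁶)³ / 4.283×10¹³).
r³/μ = 1.057×10⁶ s², so T = 2π × 1.028×10³ = 6.460×10³ s.
Converting: 6.460×10³ s ÷ 60.00 = 107.7 minutes.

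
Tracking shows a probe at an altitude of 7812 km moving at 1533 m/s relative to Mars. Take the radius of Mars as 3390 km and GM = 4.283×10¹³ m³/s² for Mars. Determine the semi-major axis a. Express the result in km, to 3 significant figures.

r = 3390 + 7812 = 11202 km = 1.120×10⁷ m.
Vis-viva rearranged: 1/a = 2/r − v²/μ = 1.785×10⁻⁷ − 5.487×10⁻⁸ = 1.237×10⁻⁷ m⁻¹.
a = 8.086×10⁶ m = 8086.1 km.

a ≈ 8090 km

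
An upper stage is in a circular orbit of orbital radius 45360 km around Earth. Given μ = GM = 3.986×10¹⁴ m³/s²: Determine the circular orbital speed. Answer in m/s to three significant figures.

v ≈ 2960 m/s

r = 45360 km = 4.536×10⁷ m.
For a circular orbit v = √(μ/r) = √(3.986×10¹⁴ / 4.536×10⁷) = √(8.787×10⁶) = 2964 m/s.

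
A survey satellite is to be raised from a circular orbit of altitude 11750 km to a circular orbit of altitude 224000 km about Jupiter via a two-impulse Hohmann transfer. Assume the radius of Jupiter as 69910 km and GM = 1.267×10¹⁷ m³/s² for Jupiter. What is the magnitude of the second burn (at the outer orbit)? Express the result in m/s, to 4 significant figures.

r₁ = 69910 + 11750 = 81660 km = 8.1660×10⁷ m.
r₂ = 69910 + 224000 = 293910 km = 2.9391×10⁸ m.
Transfer ellipse a_t = (r₁ + r₂)/2 = 1.878×10⁸ m.
At r₁: circular v_c1 = √(μ/r₁) = 39390 m/s; transfer-perijove v_p = √[μ(2/r₁ − 1/a_t)] = 49280 m/s.
At r₂: circular v_c2 = √(μ/r₂) = 20760 m/s; transfer-apojove v_a = √[μ(2/r₂ − 1/a_t)] = 13690 m/s.
Δv₂ = v_c2 − v_a = 7071 m/s.

Δv ≈ 7071 m/s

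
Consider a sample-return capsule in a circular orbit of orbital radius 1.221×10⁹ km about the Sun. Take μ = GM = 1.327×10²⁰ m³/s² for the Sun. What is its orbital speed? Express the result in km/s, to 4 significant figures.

v ≈ 10.43 km/s

r = 1.221×10⁹ km = 1.221×10¹² m.
For a circular orbit v = √(μ/r) = √(1.327×10²⁰ / 1.221×10¹²) = √(1.087×10⁸) = 10430 m/s.
That is 10.43 km/s.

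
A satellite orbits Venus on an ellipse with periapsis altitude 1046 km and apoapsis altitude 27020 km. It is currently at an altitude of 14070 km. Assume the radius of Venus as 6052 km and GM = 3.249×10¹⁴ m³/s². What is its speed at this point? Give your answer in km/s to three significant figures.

r_p = 6052 + 1046 = 7098.0 km = 7.0980×10⁶ m.
r_a = 6052 + 27020 = 33072 km = 3.3072×10⁷ m.
r = 6052 + 14070 = 20122 km = 2.012×10⁷ m.
Semi-major axis a = (r_p + r_a)/2 = 20085 km = 2.008×10⁷ m.
Vis-viva: v² = μ(2/r − 1/a) = 3.249×10¹⁴ × (9.939×10⁻⁸ − 4.979×10⁻⁸) = 1.612×10⁷ m²/s².
v = 4015 m/s = 4.015 km/s.

v ≈ 4.01 km/s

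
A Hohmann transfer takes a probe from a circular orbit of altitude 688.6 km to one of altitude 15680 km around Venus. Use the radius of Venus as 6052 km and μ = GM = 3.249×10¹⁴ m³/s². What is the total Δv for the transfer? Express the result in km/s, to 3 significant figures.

r₁ = 6052 + 688.6 = 6740.6 km = 6.7406×10⁶ m.
r₂ = 6052 + 15680 = 21732 km = 2.1732×10⁷ m.
Transfer ellipse a_t = (r₁ + r₂)/2 = 1.424×10⁷ m.
At r₁: circular v_c1 = √(μ/r₁) = 6943 m/s; transfer-periapsis v_p = √[μ(2/r₁ − 1/a_t)] = 8578 m/s.
Δv₁ = v_p − v_c1 = 1635 m/s.
At r₂: circular v_c2 = √(μ/r₂) = 3867 m/s; transfer-apoapsis v_a = √[μ(2/r₂ − 1/a_t)] = 2661 m/s.
Δv₂ = v_c2 − v_a = 1206 m/s.
Total Δv = Δv₁ + Δv₂ = 2841 m/s = 2.841 km/s.

Δv_total ≈ 2.84 km/s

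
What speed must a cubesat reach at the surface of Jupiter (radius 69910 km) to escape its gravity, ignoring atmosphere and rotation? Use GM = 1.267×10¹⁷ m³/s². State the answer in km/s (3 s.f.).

v_esc ≈ 60.2 km/s

r = R = 6.991×10⁷ m.
Escape speed v_esc = √(2μ/r) = √(2 × 1.267×10¹⁷ / 6.991×10⁷) = √(3.625×10⁹) = 60210 m/s.
= 60.21 km/s.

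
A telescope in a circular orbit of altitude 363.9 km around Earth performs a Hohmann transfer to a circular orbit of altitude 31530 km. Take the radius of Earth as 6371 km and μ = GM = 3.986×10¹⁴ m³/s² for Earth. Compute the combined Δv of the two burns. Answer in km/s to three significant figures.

Δv_total ≈ 3.79 km/s

r₁ = 6371 + 363.9 = 6734.9 km = 6.7349×10⁶ m.
r₂ = 6371 + 31530 = 37901 km = 3.7901×10⁷ m.
Transfer ellipse a_t = (r₁ + r₂)/2 = 2.232×10⁷ m.
At r₁: circular v_c1 = √(μ/r₁) = 7693 m/s; transfer-perigee v_p = √[μ(2/r₁ − 1/a_t)] = 10030 m/s.
Δv₁ = v_p − v_c1 = 2332 m/s.
At r₂: circular v_c2 = √(μ/r₂) = 3243 m/s; transfer-apogee v_a = √[μ(2/r₂ − 1/a_t)] = 1781 m/s.
Δv₂ = v_c2 − v_a = 1461 m/s.
Total Δv = Δv₁ + Δv₂ = 3794 m/s = 3.794 km/s.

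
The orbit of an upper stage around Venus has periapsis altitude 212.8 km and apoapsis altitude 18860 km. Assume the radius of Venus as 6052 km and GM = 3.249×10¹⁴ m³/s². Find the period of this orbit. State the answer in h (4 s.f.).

r_p = 6052 + 212.8 = 6264.8 km = 6.2648×10⁶ m.
r_a = 6052 + 18860 = 24912 km = 2.4912×10⁷ m.
Semi-major axis a = (r_p + r_a)/2 = (6264.8 + 24912)/2 = 15588 km = 1.559×10⁷ m.
By Kepler's third law T = 2π√(a³/μ) = 2π × 3.415×10³ = 2.145×10⁴ s.
= 5.959 h.

T ≈ 5.959 h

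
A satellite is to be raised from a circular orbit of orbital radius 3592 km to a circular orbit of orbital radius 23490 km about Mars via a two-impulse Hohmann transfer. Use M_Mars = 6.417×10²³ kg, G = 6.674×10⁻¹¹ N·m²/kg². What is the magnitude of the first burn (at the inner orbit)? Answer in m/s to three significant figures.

μ = GM = 6.674×10⁻¹¹ × 6.417×10²³ = 4.283×10¹³ m³/s².
r₁ = 3592 km = 3.592×10⁶ m.
r₂ = 23490 km = 2.349×10⁷ m.
Transfer ellipse a_t = (r₁ + r₂)/2 = 1.354×10⁷ m.
At r₁: circular v_c1 = √(μ/r₁) = 3453 m/s; transfer-periapsis v_p = √[μ(2/r₁ − 1/a_t)] = 4548 m/s.
Δv₁ = v_p − v_c1 = 1095 m/s.

Δv ≈ 1090 m/s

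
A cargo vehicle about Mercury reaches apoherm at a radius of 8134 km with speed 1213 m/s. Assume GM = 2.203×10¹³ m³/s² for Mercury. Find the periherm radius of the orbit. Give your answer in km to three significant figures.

periherm radius ≈ 3030 km

r_a = 8.134×10⁶ m.
Specific energy ε = v²/2 − μ/r = -1.973×10⁶ J/kg, so a = −μ/(2ε) = 5.584×10⁶ m.
The apsides satisfy r_p + r_a = 2a, so the periherm radius is 2a − r_a = 3.033×10⁶ m = 3033.4 km.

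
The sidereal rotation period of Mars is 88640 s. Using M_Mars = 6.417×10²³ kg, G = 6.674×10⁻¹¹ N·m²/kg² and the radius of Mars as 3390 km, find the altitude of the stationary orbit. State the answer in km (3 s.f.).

μ = GM = 6.674×10⁻¹¹ × 6.417×10²³ = 4.283×10¹³ m³/s².
A synchronous orbit has period T, so by Kepler's third law a = (μT²/4π²)^(1/3).
μT²/4π² = 4.283×10¹³ × (8.864×10⁴)² / 39.48 = 8.524×10²¹ m³.
a = 2.043×10⁷ m = 20427 km.
Altitude h = a − R = 20427 − 3390 = 17037 km.

h_sync ≈ 17000 km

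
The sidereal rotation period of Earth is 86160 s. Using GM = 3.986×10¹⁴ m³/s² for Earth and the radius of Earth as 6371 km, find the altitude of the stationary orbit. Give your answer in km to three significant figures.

A synchronous orbit has period T, so by Kepler's third law a = (μT²/4π²)^(1/3).
μT²/4π² = 3.986×10¹⁴ × (8.616×10⁴)² / 39.48 = 7.495×10²² m³.
a = 4.216×10⁷ m = 42163 km.
Altitude h = a − R = 42163 − 6371 = 35792 km.

h_sync ≈ 35800 km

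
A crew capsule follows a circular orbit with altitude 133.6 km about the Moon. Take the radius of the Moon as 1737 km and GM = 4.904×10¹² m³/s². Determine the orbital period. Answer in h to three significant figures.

r = 1737 + 133.6 = 1870.6 km = 1.8706×10⁶ m.
Kepler's third law: T = 2π√(r³/μ) = 2π√((1.871×10⁶)³ / 4.904×10¹²).
r³/μ = 1.335×10⁶ s², so T = 2π × 1.155×10³ = 7.259×10³ s.
Converting: 7.259×10³ s ÷ 3600 = 2.016 h.

T ≈ 2.02 h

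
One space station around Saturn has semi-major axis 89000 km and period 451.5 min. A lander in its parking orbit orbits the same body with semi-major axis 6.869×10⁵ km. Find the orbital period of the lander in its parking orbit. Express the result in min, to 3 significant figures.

Kepler's third law: T² ∝ a³, so T₂ = T₁ (a₂/a₁)^(3/2).
a₂/a₁ = 7.718, (a₂/a₁)^(3/2) = 21.44.
T₂ = 451.5 × 21.44 = 9681 min.

T₂ ≈ 9680 min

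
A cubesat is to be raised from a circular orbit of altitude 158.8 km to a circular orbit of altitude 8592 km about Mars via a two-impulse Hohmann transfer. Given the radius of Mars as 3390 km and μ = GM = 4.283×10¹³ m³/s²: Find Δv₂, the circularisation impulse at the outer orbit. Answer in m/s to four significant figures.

r₁ = 3390 + 158.8 = 3548.8 km = 3.5488×10⁶ m.
r₂ = 3390 + 8592 = 11982 km = 1.1982×10⁷ m.
Transfer ellipse a_t = (r₁ + r₂)/2 = 7.765×10⁶ m.
At r₁: circular v_c1 = √(μ/r₁) = 3474 m/s; transfer-periapsis v_p = √[μ(2/r₁ − 1/a_t)] = 4315 m/s.
At r₂: circular v_c2 = √(μ/r₂) = 1891 m/s; transfer-apoapsis v_a = √[μ(2/r₂ − 1/a_t)] = 1278 m/s.
Δv₂ = v_c2 − v_a = 612.5 m/s.

Δv ≈ 612.5 m/s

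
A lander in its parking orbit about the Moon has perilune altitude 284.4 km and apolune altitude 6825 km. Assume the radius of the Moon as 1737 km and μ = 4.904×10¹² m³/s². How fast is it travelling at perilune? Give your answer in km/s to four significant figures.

r_p = 1737 + 284.4 = 2021.4 km = 2.0214×10⁶ m.
r_a = 1737 + 6825 = 8562.0 km = 8.5620×10⁶ m.
Semi-major axis a = (r_p + r_a)/2 = 5291.7 km = 5.292×10⁶ m.
Vis-viva: v² = μ(2/r − 1/a) = 4.904×10¹² × (9.894×10⁻⁷ − 1.890×10⁻⁷) = 3.925×10⁶ m²/s².
v = 1981 m/s = 1.981 km/s.

v ≈ 1.981 km/s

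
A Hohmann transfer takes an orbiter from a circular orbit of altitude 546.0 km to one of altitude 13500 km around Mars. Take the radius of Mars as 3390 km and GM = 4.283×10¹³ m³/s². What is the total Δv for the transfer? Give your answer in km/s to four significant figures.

Δv_total ≈ 1.516 km/s

r₁ = 3390 + 546.0 = 3936.0 km = 3.9360×10⁶ m.
r₂ = 3390 + 13500 = 16890 km = 1.6890×10⁷ m.
Transfer ellipse a_t = (r₁ + r₂)/2 = 1.041×10⁷ m.
At r₁: circular v_c1 = √(μ/r₁) = 3299 m/s; transfer-periapsis v_p = √[μ(2/r₁ − 1/a_t)] = 4201 m/s.
Δv₁ = v_p − v_c1 = 902.5 m/s.
At r₂: circular v_c2 = √(μ/r₂) = 1592 m/s; transfer-apoapsis v_a = √[μ(2/r₂ − 1/a_t)] = 979.0 m/s.
Δv₂ = v_c2 − v_a = 613.4 m/s.
Total Δv = Δv₁ + Δv₂ = 1516 m/s = 1.516 km/s.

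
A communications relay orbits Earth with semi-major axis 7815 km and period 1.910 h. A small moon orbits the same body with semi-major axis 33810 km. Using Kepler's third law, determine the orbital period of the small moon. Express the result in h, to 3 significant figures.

Kepler's third law: T² ∝ a³, so T₂ = T₁ (a₂/a₁)^(3/2).
a₂/a₁ = 4.326, (a₂/a₁)^(3/2) = 8.999.
T₂ = 1.910 × 8.999 = 17.19 h.

T₂ ≈ 17.2 h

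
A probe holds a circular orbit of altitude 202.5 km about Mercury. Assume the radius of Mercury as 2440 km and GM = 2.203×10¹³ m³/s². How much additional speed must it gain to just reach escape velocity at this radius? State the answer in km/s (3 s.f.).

r = 2440 + 202.5 = 2642.5 km = 2.6425×10⁶ m.
Circular speed v_c = √(μ/r) = 2887 m/s.
Escape speed v_esc = √(2μ/r) = √2 × v_c = 4083 m/s.
Δv = v_esc − v_c = 1196 m/s = 1.196 km/s.

Δv ≈ 1.20 km/s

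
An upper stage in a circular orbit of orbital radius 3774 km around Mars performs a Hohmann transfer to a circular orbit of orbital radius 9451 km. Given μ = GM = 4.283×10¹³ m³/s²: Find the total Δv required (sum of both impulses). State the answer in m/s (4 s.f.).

r₁ = 3774 km = 3.774×10⁶ m.
r₂ = 9451 km = 9.451×10⁶ m.
Transfer ellipse a_t = (r₁ + r₂)/2 = 6.612×10⁶ m.
At r₁: circular v_c1 = √(μ/r₁) = 3369 m/s; transfer-periapsis v_p = √[μ(2/r₁ − 1/a_t)] = 4027 m/s.
Δv₁ = v_p − v_c1 = 658.7 m/s.
At r₂: circular v_c2 = √(μ/r₂) = 2129 m/s; transfer-apoapsis v_a = √[μ(2/r₂ − 1/a_t)] = 1608 m/s.
Δv₂ = v_c2 − v_a = 520.6 m/s.
Total Δv = Δv₁ + Δv₂ = 1179 m/s.

Δv_total ≈ 1179 m/s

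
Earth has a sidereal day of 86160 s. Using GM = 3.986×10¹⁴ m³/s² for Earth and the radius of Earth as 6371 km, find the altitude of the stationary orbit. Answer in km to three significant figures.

h_sync ≈ 35800 km

A synchronous orbit has period T, so by Kepler's third law a = (μT²/4π²)^(1/3).
μT²/4π² = 3.986×10¹⁴ × (8.616×10⁴)² / 39.48 = 7.495×10²² m³.
a = 4.216×10⁷ m = 42163 km.
Altitude h = a − R = 42163 − 6371 = 35792 km.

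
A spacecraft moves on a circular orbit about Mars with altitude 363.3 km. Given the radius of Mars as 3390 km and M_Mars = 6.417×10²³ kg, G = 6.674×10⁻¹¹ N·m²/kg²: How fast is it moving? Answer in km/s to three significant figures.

μ = GM = 6.674×10⁻¹¹ × 6.417×10²³ = 4.283×10¹³ m³/s².
r = 3390 + 363.3 = 3753.3 km = 3.7533×10⁶ m.
For a circular orbit v = √(μ/r) = √(4.283×10¹³ / 3.753×10⁶) = √(1.141×10⁷) = 3378 m/s.
That is 3.378 km/s.

v ≈ 3.38 km/s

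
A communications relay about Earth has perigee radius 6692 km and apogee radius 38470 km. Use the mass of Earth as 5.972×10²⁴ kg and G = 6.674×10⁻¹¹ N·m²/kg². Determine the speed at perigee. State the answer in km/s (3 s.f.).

μ = GM = 6.674×10⁻¹¹ × 5.972×10²⁴ = 3.986×10¹⁴ m³/s².
Semi-major axis a = (r_p + r_a)/2 = 22581 km = 2.258×10⁷ m.
Vis-viva: v² = μ(2/r − 1/a) = 3.986×10¹⁴ × (2.989×10⁻⁷ − 4.429×10⁻⁸) = 1.015×10⁸ m²/s².
v = 10070 m/s = 10.07 km/s.

v ≈ 10.1 km/s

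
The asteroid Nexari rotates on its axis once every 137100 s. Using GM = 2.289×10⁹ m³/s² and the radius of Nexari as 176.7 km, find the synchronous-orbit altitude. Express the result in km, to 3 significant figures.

h_sync ≈ 852 km

A synchronous orbit has period T, so by Kepler's third law a = (μT²/4π²)^(1/3).
μT²/4π² = 2.289×10⁹ × (1.371×10⁵)² / 39.48 = 1.090×10¹⁸ m³.
a = 1.029×10⁶ m = 1029.1 km.
Altitude h = a − R = 1029.1 − 176.7 = 852.39 km.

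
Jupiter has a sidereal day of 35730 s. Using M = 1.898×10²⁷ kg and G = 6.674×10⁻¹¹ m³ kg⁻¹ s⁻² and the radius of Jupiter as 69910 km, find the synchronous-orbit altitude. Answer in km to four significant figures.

μ = GM = 6.674×10⁻¹¹ × 1.898×10²⁷ = 1.267×10¹⁷ m³/s².
A synchronous orbit has period T, so by Kepler's third law a = (μT²/4π²)^(1/3).
μT²/4π² = 1.267×10¹⁷ × (3.573×10⁴)² / 39.48 = 4.096×10²⁴ m³.
a = 1.600×10⁸ m = 1.6000×10⁵ km.
Altitude h = a − R = 1.6000×10⁵ − 69910 = 90094 km.

h_sync ≈ 90090 km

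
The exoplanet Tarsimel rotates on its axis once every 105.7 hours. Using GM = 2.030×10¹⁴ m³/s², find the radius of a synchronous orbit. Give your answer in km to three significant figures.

T = 105.7 hours = 3.805×10⁵ s.
A synchronous orbit has period T, so by Kepler's third law a = (μT²/4π²)^(1/3).
μT²/4π² = 2.030×10¹⁴ × (3.805×10⁵)² / 39.48 = 7.445×10²³ m³.
a = 9.064×10⁷ m = 90635 km.

r_sync ≈ 90600 km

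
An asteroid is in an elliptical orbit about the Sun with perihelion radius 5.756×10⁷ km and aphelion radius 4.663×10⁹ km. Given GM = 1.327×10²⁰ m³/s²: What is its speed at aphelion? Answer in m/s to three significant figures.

Semi-major axis a = (r_p + r_a)/2 = 2.3603×10⁹ km = 2.360×10¹² m.
Vis-viva: v² = μ(2/r − 1/a) = 1.327×10²⁰ × (4.289×10⁻¹³ − 4.237×10⁻¹³) = 6.940×10⁵ m²/s².
v = 833.1 m/s.

v ≈ 833 m/s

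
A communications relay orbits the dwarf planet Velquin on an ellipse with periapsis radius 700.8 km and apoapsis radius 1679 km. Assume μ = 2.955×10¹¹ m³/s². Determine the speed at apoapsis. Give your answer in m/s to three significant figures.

Semi-major axis a = (r_p + r_a)/2 = 1189.9 km = 1.190×10⁶ m.
Vis-viva: v² = μ(2/r − 1/a) = 2.955×10¹¹ × (1.191×10⁻⁶ − 8.404×10⁻⁷) = 1.037×10⁵ m²/s².
v = 322.0 m/s.

v ≈ 322 m/s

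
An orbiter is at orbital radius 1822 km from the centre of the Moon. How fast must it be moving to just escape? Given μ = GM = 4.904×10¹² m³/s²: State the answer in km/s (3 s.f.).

r = 1822 km = 1.822×10⁶ m.
Escape speed v_esc = √(2μ/r) = √(2 × 4.904×10¹² / 1.822×10⁶) = √(5.383×10⁶) = 2320 m/s.
= 2.320 km/s.

v_esc ≈ 2.32 km/s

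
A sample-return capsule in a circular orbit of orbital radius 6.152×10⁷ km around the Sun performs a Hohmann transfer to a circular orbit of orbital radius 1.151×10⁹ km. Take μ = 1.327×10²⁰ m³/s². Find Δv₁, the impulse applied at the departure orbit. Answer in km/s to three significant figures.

Δv ≈ 17.5 km/s

r₁ = 6.152×10⁷ km = 6.152×10¹⁰ m.
r₂ = 1.151×10⁹ km = 1.151×10¹² m.
Transfer ellipse a_t = (r₁ + r₂)/2 = 6.063×10¹¹ m.
At r₁: circular v_c1 = √(μ/r₁) = 46440 m/s; transfer-perihelion v_p = √[μ(2/r₁ − 1/a_t)] = 63990 m/s.
Δv₁ = v_p − v_c1 = 17550 m/s.
= 17.55 km/s.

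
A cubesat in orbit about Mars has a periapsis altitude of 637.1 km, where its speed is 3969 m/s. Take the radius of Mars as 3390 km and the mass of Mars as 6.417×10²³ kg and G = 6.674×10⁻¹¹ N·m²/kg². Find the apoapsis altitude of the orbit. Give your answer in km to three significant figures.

apoapsis altitude ≈ 8110 km

μ = GM = 6.674×10⁻¹¹ × 6.417×10²³ = 4.283×10¹³ m³/s².
r_p = 3390 + 637.1 = 4027.1 km = 4.027×10⁶ m.
Specific energy ε = v²/2 − μ/r = -2.758×10⁶ J/kg, so a = −μ/(2ε) = 7.763×10⁶ m.
The apsides satisfy r_p + r_a = 2a, so the apoapsis radius is 2a − r_p = 1.150×10⁷ m = 11500 km.
Apoapsis altitude = 11500 − 3390 = 8109.9 km.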